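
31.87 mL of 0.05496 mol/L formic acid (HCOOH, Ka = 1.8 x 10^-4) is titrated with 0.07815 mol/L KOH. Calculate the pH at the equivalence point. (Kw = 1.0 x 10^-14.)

n(HCOOH) = 0.05496 x 0.03187 = 0.001752 mol; V(KOH) at equivalence = 0.001752/0.07815 = 0.02241 L.
At equivalence all the acid is converted to HCOO-; total volume = 0.03187 + 0.02241 = 0.05428 L, so [HCOO-] = 0.001752/0.05428 = 0.03227 M.
Kb = Kw/Ka = 1.0e-14 / 1.8 x 10^-4 = 5.56e-11.
[OH^-] = sqrt(Kb x [HCOO-]) = sqrt(5.56e-11 x 0.03227) = 1.34e-6 M.
pOH = 5.87, so pH = 14.00 - 5.87 = 8.13.

8.13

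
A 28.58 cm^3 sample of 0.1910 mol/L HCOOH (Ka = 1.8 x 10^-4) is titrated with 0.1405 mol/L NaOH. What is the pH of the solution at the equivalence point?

8.33

n(HCOOH) = 0.1910 x 0.02858 = 0.005459 mol; V(NaOH) at equivalence = 0.005459/0.1405 = 0.03885 L.
At equivalence all the acid is converted to HCOO-; total volume = 0.02858 + 0.03885 = 0.06743 L, so [HCOO-] = 0.005459/0.06743 = 0.08095 M.
Kb = Kw/Ka = 1.0e-14 / 1.8 x 10^-4 = 5.56e-11.
[OH^-] = sqrt(Kb x [HCOO-]) = sqrt(5.56e-11 x 0.08095) = 2.12e-6 M.
pOH = 5.67, so pH = 14.00 - 5.67 = 8.33.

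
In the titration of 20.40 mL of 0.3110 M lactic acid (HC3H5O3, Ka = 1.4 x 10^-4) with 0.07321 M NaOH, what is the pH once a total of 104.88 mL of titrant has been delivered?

12.03

n(acid) = 0.3110 x 0.02040 = 0.006344 mol; n(NaOH) added = 0.07321 x 0.1049 = 0.007678 mol.
Base is in excess by 0.007678 - 0.006344 = 0.001334 mol in a total volume of 0.1253 L.
[OH^-] = 0.001334/0.1253 = 0.01065 M, so pOH = 1.97 and pH = 14.00 - 1.97 = 12.03.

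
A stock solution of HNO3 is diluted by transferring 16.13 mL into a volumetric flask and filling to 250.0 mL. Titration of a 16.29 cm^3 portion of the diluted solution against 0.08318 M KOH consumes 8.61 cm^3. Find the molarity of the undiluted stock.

0.681 M

n(KOH) = 0.08318 x 0.008610 = 0.0007162 mol.
n(HNO3) in the aliquot = 0.0007162 mol.
[diluted HNO3] = 0.0007162 / 0.01629 = 0.04396 M.
Dilution factor = 250.0/16.13 = 15.50, so [stock] = 0.04396 x 15.50 = 0.681 M.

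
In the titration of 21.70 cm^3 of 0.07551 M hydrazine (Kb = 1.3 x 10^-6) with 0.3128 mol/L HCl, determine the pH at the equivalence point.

4.66

n(N2H4) = 0.07551 x 0.02170 = 0.001639 mol; V(HCl) at equivalence = 0.001639/0.3128 = 0.005238 L.
At equivalence the base is fully converted to N2H5+; total volume = 0.02694 L, so [N2H5+] = 0.001639/0.02694 = 0.06083 M.
Ka(N2H5+) = Kw/Kb = 1.0e-14 / 1.3 x 10^-6 = 7.69e-9.
[H^+] = sqrt(Ka x [N2H5+]) = sqrt(7.69e-9 x 0.06083) = 2.16e-5 M.
pH = -log(2.16e-5) = 4.66.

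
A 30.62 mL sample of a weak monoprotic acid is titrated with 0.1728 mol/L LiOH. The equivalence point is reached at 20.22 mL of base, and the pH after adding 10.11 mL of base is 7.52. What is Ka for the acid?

10.11 mL is half of the equivalence volume, so this is the half-equivalence point where [HA] = [A^-].
At half-equivalence pH = pKa, so pKa = 7.52.
Ka = 10^(-7.52) = 3.0 x 10^-8.

3.0 x 10^-8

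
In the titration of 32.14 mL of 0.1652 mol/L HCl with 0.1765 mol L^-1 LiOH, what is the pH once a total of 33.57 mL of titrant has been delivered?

11.97

n(acid) = 0.1652 x 0.03214 = 0.005310 mol; n(LiOH) added = 0.1765 x 0.03357 = 0.005925 mol.
Base is in excess by 0.005925 - 0.005310 = 0.0006156 mol in a total volume of 0.06571 L.
[OH^-] = 0.0006156/0.06571 = 0.009368 M, so pOH = 2.03 and pH = 14.00 - 2.03 = 11.97.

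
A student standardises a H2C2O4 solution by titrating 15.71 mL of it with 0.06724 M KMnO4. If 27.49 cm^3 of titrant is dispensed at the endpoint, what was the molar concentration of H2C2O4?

0.294 M

n(KMnO4) = 0.06724 x 0.02749 = 0.001848 mol.
From the balanced equation, 2 mol KMnO4 reacts with 5 mol H2C2O4, so n(H2C2O4) = 0.001848 x 5/2 = 0.004621 mol.
[H2C2O4] = 0.004621 / 0.01571 L = 0.294 M.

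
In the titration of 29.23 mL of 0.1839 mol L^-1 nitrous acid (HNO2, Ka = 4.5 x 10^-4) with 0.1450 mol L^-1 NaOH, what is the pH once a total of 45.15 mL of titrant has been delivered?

n(acid) = 0.1839 x 0.02923 = 0.005375 mol; n(NaOH) added = 0.1450 x 0.04515 = 0.006547 mol.
Base is in excess by 0.006547 - 0.005375 = 0.001171 mol in a total volume of 0.07438 L.
[OH^-] = 0.001171/0.07438 = 0.01575 M, so pOH = 1.80 and pH = 14.00 - 1.80 = 12.20.

12.20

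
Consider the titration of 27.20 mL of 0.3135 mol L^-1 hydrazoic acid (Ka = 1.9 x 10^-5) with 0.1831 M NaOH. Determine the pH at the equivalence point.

n(HN3) = 0.3135 x 0.02720 = 0.008527 mol; V(NaOH) at equivalence = 0.008527/0.1831 = 0.04657 L.
At equivalence all the acid is converted to N3-; total volume = 0.02720 + 0.04657 = 0.07377 L, so [N3-] = 0.008527/0.07377 = 0.1156 M.
Kb = Kw/Ka = 1.0e-14 / 1.9 x 10^-5 = 5.26e-10.
[OH^-] = sqrt(Kb x [N3-]) = sqrt(5.26e-10 x 0.1156) = 7.80e-6 M.
pOH = 5.11, so pH = 14.00 - 5.11 = 8.89.

8.89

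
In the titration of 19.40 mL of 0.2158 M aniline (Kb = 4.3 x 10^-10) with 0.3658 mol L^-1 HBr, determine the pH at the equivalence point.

2.75

n(C6H5NH2) = 0.2158 x 0.01940 = 0.004187 mol; V(HBr) at equivalence = 0.004187/0.3658 = 0.01144 L.
At equivalence the base is fully converted to C6H5NH3+; total volume = 0.03084 L, so [C6H5NH3+] = 0.004187/0.03084 = 0.1357 M.
Ka(C6H5NH3+) = Kw/Kb = 1.0e-14 / 4.3 x 10^-10 = 2.33e-5.
[H^+] = sqrt(Ka x [C6H5NH3+]) = sqrt(2.33e-5 x 0.1357) = 0.00178 M.
pH = -log(0.00178) = 2.75.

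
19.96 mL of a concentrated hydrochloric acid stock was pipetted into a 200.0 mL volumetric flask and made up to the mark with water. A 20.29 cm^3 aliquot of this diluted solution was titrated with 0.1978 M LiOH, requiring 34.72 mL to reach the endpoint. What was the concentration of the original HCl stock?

n(LiOH) = 0.1978 x 0.03472 = 0.006868 mol.
n(HCl) in the aliquot = 0.006868 mol.
[diluted HCl] = 0.006868 / 0.02029 = 0.3385 M.
Dilution factor = 200.0/19.96 = 10.02, so [stock] = 0.3385 x 10.02 = 3.39 M.

3.39 M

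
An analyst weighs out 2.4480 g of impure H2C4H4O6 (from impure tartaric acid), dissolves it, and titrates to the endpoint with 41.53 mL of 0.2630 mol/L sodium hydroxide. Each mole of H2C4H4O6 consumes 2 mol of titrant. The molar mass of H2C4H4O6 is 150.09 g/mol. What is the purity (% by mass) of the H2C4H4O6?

n(NaOH) = 0.2630 x 0.04153 = 0.01092 mol.
n(H2C4H4O6) = 0.01092 / 2 = 0.005461 mol.
mass of H2C4H4O6 = 0.005461 x 150.09 = 0.8197 g.
% purity = 0.8197 / 2.4480 x 100 = 33.5%.

33.5%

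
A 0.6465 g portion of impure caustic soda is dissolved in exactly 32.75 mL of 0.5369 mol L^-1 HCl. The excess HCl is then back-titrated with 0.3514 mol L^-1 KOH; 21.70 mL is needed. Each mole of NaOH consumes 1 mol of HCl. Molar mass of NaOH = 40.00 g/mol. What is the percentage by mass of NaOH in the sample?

61.6%

Total n(HCl) added = 0.5369 x 0.03275 = 0.01758 mol.
n(KOH) used = 0.3514 x 0.02170 = 0.007625 mol, which equals the excess n(HCl).
So n(HCl) consumed by the sample = 0.01758 - 0.007625 = 0.009958 mol.
n(NaOH) = 0.009958 / 1 = 0.009958 mol.
mass NaOH = 0.009958 x 40.00 = 0.3983 g, so %NaOH = 0.3983/0.6465 x 100 = 61.6%.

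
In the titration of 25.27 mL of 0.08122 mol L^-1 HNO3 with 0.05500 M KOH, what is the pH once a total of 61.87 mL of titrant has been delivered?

n(acid) = 0.08122 x 0.02527 = 0.002052 mol; n(KOH) added = 0.05500 x 0.06187 = 0.003403 mol.
Base is in excess by 0.003403 - 0.002052 = 0.001350 mol in a total volume of 0.08714 L.
[OH^-] = 0.001350/0.08714 = 0.01550 M, so pOH = 1.81 and pH = 14.00 - 1.81 = 12.19.

12.19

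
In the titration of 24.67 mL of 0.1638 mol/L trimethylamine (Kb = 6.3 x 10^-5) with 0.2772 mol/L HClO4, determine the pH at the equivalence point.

n((CH3)3N) = 0.1638 x 0.02467 = 0.004041 mol; V(HClO4) at equivalence = 0.004041/0.2772 = 0.01458 L.
At equivalence the base is fully converted to (CH3)3NH+; total volume = 0.03925 L, so [(CH3)3NH+] = 0.004041/0.03925 = 0.1030 M.
Ka((CH3)3NH+) = Kw/Kb = 1.0e-14 / 6.3 x 10^-5 = 1.59e-10.
[H^+] = sqrt(Ka x [(CH3)3NH+]) = sqrt(1.59e-10 x 0.1030) = 4.04e-6 M.
pH = -log(4.04e-6) = 5.39.

5.39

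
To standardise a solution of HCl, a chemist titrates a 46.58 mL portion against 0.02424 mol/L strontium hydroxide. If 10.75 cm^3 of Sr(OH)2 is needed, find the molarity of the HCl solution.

n(Sr(OH)2) delivered = 0.02424 x 0.01075 = 0.0002606 mol.
The reaction is 2 HCl + 1 Sr(OH)2, so n(HCl) = 0.0002606 x 2/1 = 0.0005212 mol.
[HCl] = 0.0005212 mol / 0.04658 L = 0.0112 M.

0.0112 M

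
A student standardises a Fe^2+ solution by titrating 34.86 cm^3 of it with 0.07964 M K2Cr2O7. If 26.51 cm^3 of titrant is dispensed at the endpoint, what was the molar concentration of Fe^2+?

n(K2Cr2O7) = 0.07964 x 0.02651 = 0.002111 mol.
From the balanced equation, 1 mol K2Cr2O7 reacts with 6 mol Fe^2+, so n(Fe^2+) = 0.002111 x 6/1 = 0.01267 mol.
[Fe^2+] = 0.01267 / 0.03486 L = 0.363 M.

0.363 M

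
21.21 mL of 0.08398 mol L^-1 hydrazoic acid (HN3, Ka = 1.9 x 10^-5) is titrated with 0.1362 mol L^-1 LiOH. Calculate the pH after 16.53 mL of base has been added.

n(acid) = 0.08398 x 0.02121 = 0.001781 mol; n(LiOH) added = 0.1362 x 0.01653 = 0.002251 mol.
Base is in excess by 0.002251 - 0.001781 = 0.0004702 mol in a total volume of 0.03774 L.
[OH^-] = 0.0004702/0.03774 = 0.01246 M, so pOH = 1.90 and pH = 14.00 - 1.90 = 12.10.

12.10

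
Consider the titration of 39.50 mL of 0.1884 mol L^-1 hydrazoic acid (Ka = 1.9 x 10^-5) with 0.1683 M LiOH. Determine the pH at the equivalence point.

8.84

n(HN3) = 0.1884 x 0.03950 = 0.007442 mol; V(LiOH) at equivalence = 0.007442/0.1683 = 0.04422 L.
At equivalence all the acid is converted to N3-; total volume = 0.03950 + 0.04422 = 0.08372 L, so [N3-] = 0.007442/0.08372 = 0.08889 M.
Kb = Kw/Ka = 1.0e-14 / 1.9 x 10^-5 = 5.26e-10.
[OH^-] = sqrt(Kb x [N3-]) = sqrt(5.26e-10 x 0.08889) = 6.84e-6 M.
pOH = 5.16, so pH = 14.00 - 5.16 = 8.84.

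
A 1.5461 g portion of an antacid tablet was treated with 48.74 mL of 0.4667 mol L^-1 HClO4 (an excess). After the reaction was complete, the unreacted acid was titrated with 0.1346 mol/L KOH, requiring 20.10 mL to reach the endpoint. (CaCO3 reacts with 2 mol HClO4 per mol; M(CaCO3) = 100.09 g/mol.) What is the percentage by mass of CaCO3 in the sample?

64.9%

Total n(HClO4) added = 0.4667 x 0.04874 = 0.02275 mol.
n(KOH) used = 0.1346 x 0.02010 = 0.002705 mol, which equals the excess n(HClO4).
So n(HClO4) consumed by the sample = 0.02275 - 0.002705 = 0.02004 mol.
n(CaCO3) = 0.02004 / 2 = 0.01002 mol.
mass CaCO3 = 0.01002 x 100.09 = 1.003 g, so %CaCO3 = 1.003/1.5461 x 100 = 64.9%.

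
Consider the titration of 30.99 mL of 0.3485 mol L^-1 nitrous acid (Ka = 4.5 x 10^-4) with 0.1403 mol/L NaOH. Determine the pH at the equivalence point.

n(HNO2) = 0.3485 x 0.03099 = 0.01080 mol; V(NaOH) at equivalence = 0.01080/0.1403 = 0.07698 L.
At equivalence all the acid is converted to NO2-; total volume = 0.03099 + 0.07698 = 0.1080 L, so [NO2-] = 0.01080/0.1080 = 0.1000 M.
Kb = Kw/Ka = 1.0e-14 / 4.5 x 10^-4 = 2.22e-11.
[OH^-] = sqrt(Kb x [NO2-]) = sqrt(2.22e-11 x 0.1000) = 1.49e-6 M.
pOH = 5.83, so pH = 14.00 - 5.83 = 8.17.

8.17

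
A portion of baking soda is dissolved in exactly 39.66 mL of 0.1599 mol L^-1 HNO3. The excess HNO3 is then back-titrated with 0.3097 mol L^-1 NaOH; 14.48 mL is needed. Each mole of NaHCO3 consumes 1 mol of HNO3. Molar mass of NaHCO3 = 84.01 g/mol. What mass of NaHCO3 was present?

Total n(HNO3) added = 0.1599 x 0.03966 = 0.006342 mol.
n(NaOH) used = 0.3097 x 0.01448 = 0.004484 mol, which equals the excess n(HNO3).
So n(HNO3) consumed by the sample = 0.006342 - 0.004484 = 0.001857 mol.
n(NaHCO3) = 0.001857 / 1 = 0.001857 mol.
mass = 0.001857 mol x 84.01 g/mol = 0.156 g.

0.156 g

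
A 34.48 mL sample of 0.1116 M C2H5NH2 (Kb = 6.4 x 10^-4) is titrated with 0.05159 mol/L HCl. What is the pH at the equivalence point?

n(C2H5NH2) = 0.1116 x 0.03448 = 0.003848 mol; V(HCl) at equivalence = 0.003848/0.05159 = 0.07459 L.
At equivalence the base is fully converted to C2H5NH3+; total volume = 0.1091 L, so [C2H5NH3+] = 0.003848/0.1091 = 0.03528 M.
Ka(C2H5NH3+) = Kw/Kb = 1.0e-14 / 6.4 x 10^-4 = 1.56e-11.
[H^+] = sqrt(Ka x [C2H5NH3+]) = sqrt(1.56e-11 x 0.03528) = 7.42e-7 M.
pH = -log(7.42e-7) = 6.13.

6.13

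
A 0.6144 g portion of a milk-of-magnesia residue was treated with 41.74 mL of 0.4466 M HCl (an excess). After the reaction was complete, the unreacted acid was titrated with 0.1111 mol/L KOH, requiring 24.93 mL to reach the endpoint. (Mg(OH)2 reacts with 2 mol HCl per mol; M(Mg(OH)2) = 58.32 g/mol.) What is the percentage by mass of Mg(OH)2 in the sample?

Total n(HCl) added = 0.4466 x 0.04174 = 0.01864 mol.
n(KOH) used = 0.1111 x 0.02493 = 0.002770 mol, which equals the excess n(HCl).
So n(HCl) consumed by the sample = 0.01864 - 0.002770 = 0.01587 mol.
n(Mg(OH)2) = 0.01587 / 2 = 0.007936 mol.
mass Mg(OH)2 = 0.007936 x 58.32 = 0.4628 g, so %Mg(OH)2 = 0.4628/0.6144 x 100 = 75.3%.

75.3%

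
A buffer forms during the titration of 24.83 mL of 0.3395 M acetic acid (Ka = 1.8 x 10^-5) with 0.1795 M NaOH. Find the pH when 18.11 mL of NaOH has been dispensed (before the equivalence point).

4.54

Initial n(CH3COOH) = 0.3395 x 0.02483 = 0.008430 mol.
n(NaOH) added = 0.1795 x 0.01811 = 0.003251 mol, converting that many moles of CH3COOH to CH3COO-.
Remaining n(CH3COOH) = 0.005179 mol; n(CH3COO-) = 0.003251 mol.
By Henderson-Hasselbalch, pH = pKa + log([A^-]/[HA]) = 4.74 + log(0.003251/0.005179) = 4.74 + (-0.20) = 4.54.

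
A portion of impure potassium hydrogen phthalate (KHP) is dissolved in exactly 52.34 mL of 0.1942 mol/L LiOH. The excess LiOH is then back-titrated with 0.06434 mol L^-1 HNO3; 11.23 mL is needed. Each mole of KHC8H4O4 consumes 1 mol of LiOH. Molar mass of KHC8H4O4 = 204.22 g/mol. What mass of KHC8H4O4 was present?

Total n(LiOH) added = 0.1942 x 0.05234 = 0.01016 mol.
n(HNO3) used = 0.06434 x 0.01123 = 0.0007225 mol, which equals the excess n(LiOH).
So n(LiOH) consumed by the sample = 0.01016 - 0.0007225 = 0.009442 mol.
n(KHC8H4O4) = 0.009442 / 1 = 0.009442 mol.
mass = 0.009442 mol x 204.22 g/mol = 1.93 g.

1.93 g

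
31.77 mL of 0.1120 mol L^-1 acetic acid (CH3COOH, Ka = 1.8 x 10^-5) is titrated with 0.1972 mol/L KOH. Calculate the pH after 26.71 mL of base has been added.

12.47

n(acid) = 0.1120 x 0.03177 = 0.003558 mol; n(KOH) added = 0.1972 x 0.02671 = 0.005267 mol.
Base is in excess by 0.005267 - 0.003558 = 0.001709 mol in a total volume of 0.05848 L.
[OH^-] = 0.001709/0.05848 = 0.02922 M, so pOH = 1.53 and pH = 14.00 - 1.53 = 12.47.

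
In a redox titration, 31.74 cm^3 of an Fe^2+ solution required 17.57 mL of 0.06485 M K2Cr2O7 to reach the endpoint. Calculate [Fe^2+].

0.215 M

n(K2Cr2O7) = 0.06485 x 0.01757 = 0.001139 mol.
From the balanced equation, 1 mol K2Cr2O7 reacts with 6 mol Fe^2+, so n(Fe^2+) = 0.001139 x 6/1 = 0.006836 mol.
[Fe^2+] = 0.006836 / 0.03174 L = 0.215 M.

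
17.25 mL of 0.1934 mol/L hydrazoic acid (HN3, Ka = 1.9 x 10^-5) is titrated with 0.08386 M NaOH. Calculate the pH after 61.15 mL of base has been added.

12.36

n(acid) = 0.1934 x 0.01725 = 0.003336 mol; n(NaOH) added = 0.08386 x 0.06115 = 0.005128 mol.
Base is in excess by 0.005128 - 0.003336 = 0.001792 mol in a total volume of 0.07840 L.
[OH^-] = 0.001792/0.07840 = 0.02286 M, so pOH = 1.64 and pH = 14.00 - 1.64 = 12.36.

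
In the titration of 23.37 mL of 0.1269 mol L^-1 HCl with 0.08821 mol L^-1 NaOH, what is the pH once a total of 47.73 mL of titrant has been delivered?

12.24

n(acid) = 0.1269 x 0.02337 = 0.002966 mol; n(NaOH) added = 0.08821 x 0.04773 = 0.004210 mol.
Base is in excess by 0.004210 - 0.002966 = 0.001245 mol in a total volume of 0.07110 L.
[OH^-] = 0.001245/0.07110 = 0.01751 M, so pOH = 1.76 and pH = 14.00 - 1.76 = 12.24.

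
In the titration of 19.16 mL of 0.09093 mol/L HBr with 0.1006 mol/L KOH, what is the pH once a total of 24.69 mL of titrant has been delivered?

12.23

n(acid) = 0.09093 x 0.01916 = 0.001742 mol; n(KOH) added = 0.1006 x 0.02469 = 0.002484 mol.
Base is in excess by 0.002484 - 0.001742 = 0.0007416 mol in a total volume of 0.04385 L.
[OH^-] = 0.0007416/0.04385 = 0.01691 M, so pOH = 1.77 and pH = 14.00 - 1.77 = 12.23.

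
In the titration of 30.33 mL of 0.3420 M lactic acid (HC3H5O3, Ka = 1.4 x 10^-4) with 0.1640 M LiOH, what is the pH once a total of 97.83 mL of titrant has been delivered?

n(acid) = 0.3420 x 0.03033 = 0.01037 mol; n(LiOH) added = 0.1640 x 0.09783 = 0.01604 mol.
Base is in excess by 0.01604 - 0.01037 = 0.005671 mol in a total volume of 0.1282 L.
[OH^-] = 0.005671/0.1282 = 0.04425 M, so pOH = 1.35 and pH = 14.00 - 1.35 = 12.65.

12.65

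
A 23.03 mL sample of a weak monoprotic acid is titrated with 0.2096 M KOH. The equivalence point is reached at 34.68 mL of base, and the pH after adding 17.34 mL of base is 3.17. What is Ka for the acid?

17.34 mL is half of the equivalence volume, so this is the half-equivalence point where [HA] = [A^-].
At half-equivalence pH = pKa, so pKa = 3.17.
Ka = 10^(-3.17) = 6.8 x 10^-4.

6.8 x 10^-4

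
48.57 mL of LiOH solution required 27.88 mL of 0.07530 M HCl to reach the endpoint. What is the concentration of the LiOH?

0.0432 M

n(HCl) delivered = 0.07530 x 0.02788 = 0.002099 mol.
For a 1:1 reaction, n(LiOH) = 0.002099 mol.
[LiOH] = 0.002099 mol / 0.04857 L = 0.0432 M.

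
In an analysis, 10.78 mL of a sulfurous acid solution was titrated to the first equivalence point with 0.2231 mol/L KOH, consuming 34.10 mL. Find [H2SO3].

n(KOH) = 0.2231 x 0.03410 = 0.007608 mol.
At the first equivalence point, 1 mol OH^- react per mol H2SO3, so n(H2SO3) = 0.007608 / 1 = 0.007608 mol.
[H2SO3] = 0.007608 / 0.01078 L = 0.706 M.

0.706 M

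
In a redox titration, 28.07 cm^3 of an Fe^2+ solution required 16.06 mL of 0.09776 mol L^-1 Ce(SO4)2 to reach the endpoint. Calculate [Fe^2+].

0.0559 M

n(Ce(SO4)2) = 0.09776 x 0.01606 = 0.001570 mol.
From the balanced equation, 1 mol Ce(SO4)2 reacts with 1 mol Fe^2+, so n(Fe^2+) = 0.001570 x 1/1 = 0.001570 mol.
[Fe^2+] = 0.001570 / 0.02807 L = 0.0559 M.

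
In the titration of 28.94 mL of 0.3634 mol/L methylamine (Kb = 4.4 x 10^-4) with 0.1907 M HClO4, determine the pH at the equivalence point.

5.77

n(CH3NH2) = 0.3634 x 0.02894 = 0.01052 mol; V(HClO4) at equivalence = 0.01052/0.1907 = 0.05515 L.
At equivalence the base is fully converted to CH3NH3+; total volume = 0.08409 L, so [CH3NH3+] = 0.01052/0.08409 = 0.1251 M.
Ka(CH3NH3+) = Kw/Kb = 1.0e-14 / 4.4 x 10^-4 = 2.27e-11.
[H^+] = sqrt(Ka x [CH3NH3+]) = sqrt(2.27e-11 x 0.1251) = 1.69e-6 M.
pH = -log(1.69e-6) = 5.77.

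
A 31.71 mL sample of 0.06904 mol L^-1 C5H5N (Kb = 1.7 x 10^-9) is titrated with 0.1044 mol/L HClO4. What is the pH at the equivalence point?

3.31

n(C5H5N) = 0.06904 x 0.03171 = 0.002189 mol; V(HClO4) at equivalence = 0.002189/0.1044 = 0.02097 L.
At equivalence the base is fully converted to C5H5NH+; total volume = 0.05268 L, so [C5H5NH+] = 0.002189/0.05268 = 0.04156 M.
Ka(C5H5NH+) = Kw/Kb = 1.0e-14 / 1.7 x 10^-9 = 5.88e-6.
[H^+] = sqrt(Ka x [C5H5NH+]) = sqrt(5.88e-6 x 0.04156) = 0.000494 M.
pH = -log(0.000494) = 3.31.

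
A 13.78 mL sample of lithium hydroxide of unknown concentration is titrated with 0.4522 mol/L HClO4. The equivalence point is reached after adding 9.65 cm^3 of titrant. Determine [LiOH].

n(HClO4) delivered = 0.4522 x 0.009650 = 0.004364 mol.
For a 1:1 reaction, n(LiOH) = 0.004364 mol.
[LiOH] = 0.004364 mol / 0.01378 L = 0.317 M.

0.317 M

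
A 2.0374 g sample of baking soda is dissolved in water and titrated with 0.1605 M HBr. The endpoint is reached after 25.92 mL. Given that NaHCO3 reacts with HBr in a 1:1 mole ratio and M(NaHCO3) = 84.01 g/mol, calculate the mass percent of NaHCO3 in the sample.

17.2%

n(HBr) = 0.1605 x 0.02592 = 0.004160 mol.
n(NaHCO3) = 0.004160 / 1 = 0.004160 mol.
mass of NaHCO3 = 0.004160 x 84.01 = 0.3495 g.
% purity = 0.3495 / 2.0374 x 100 = 17.2%.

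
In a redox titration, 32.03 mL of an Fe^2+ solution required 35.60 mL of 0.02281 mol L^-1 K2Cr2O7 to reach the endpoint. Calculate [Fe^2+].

n(K2Cr2O7) = 0.02281 x 0.03560 = 0.0008120 mol.
From the balanced equation, 1 mol K2Cr2O7 reacts with 6 mol Fe^2+, so n(Fe^2+) = 0.0008120 x 6/1 = 0.004872 mol.
[Fe^2+] = 0.004872 / 0.03203 L = 0.152 M.

0.152 M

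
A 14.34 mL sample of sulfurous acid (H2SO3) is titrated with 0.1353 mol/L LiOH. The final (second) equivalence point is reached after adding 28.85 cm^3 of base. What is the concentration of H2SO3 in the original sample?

n(LiOH) = 0.1353 x 0.02885 = 0.003903 mol.
At the final (second) equivalence point, 2 mol OH^- react per mol H2SO3, so n(H2SO3) = 0.003903 / 2 = 0.001952 mol.
[H2SO3] = 0.001952 / 0.01434 L = 0.136 M.

0.136 M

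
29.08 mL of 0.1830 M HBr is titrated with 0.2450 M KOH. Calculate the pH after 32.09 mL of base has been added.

12.62

n(acid) = 0.1830 x 0.02908 = 0.005322 mol; n(KOH) added = 0.2450 x 0.03209 = 0.007862 mol.
Base is in excess by 0.007862 - 0.005322 = 0.002540 mol in a total volume of 0.06117 L.
[OH^-] = 0.002540/0.06117 = 0.04153 M, so pOH = 1.38 and pH = 14.00 - 1.38 = 12.62.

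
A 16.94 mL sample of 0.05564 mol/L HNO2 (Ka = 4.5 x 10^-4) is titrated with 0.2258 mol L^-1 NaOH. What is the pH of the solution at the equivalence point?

n(HNO2) = 0.05564 x 0.01694 = 0.0009425 mol; V(NaOH) at equivalence = 0.0009425/0.2258 = 0.004174 L.
At equivalence all the acid is converted to NO2-; total volume = 0.01694 + 0.004174 = 0.02111 L, so [NO2-] = 0.0009425/0.02111 = 0.04464 M.
Kb = Kw/Ka = 1.0e-14 / 4.5 x 10^-4 = 2.22e-11.
[OH^-] = sqrt(Kb x [NO2-]) = sqrt(2.22e-11 x 0.04464) = 9.96e-7 M.
pOH = 6.00, so pH = 14.00 - 6.00 = 8.00.

8.00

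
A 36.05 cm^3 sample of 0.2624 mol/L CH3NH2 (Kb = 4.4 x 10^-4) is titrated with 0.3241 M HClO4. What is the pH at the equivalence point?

5.74

n(CH3NH2) = 0.2624 x 0.03605 = 0.009460 mol; V(HClO4) at equivalence = 0.009460/0.3241 = 0.02919 L.
At equivalence the base is fully converted to CH3NH3+; total volume = 0.06524 L, so [CH3NH3+] = 0.009460/0.06524 = 0.1450 M.
Ka(CH3NH3+) = Kw/Kb = 1.0e-14 / 4.4 x 10^-4 = 2.27e-11.
[H^+] = sqrt(Ka x [CH3NH3+]) = sqrt(2.27e-11 x 0.1450) = 1.82e-6 M.
pH = -log(1.82e-6) = 5.74.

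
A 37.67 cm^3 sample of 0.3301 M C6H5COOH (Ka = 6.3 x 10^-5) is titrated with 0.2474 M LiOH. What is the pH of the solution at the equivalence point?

8.68

n(C6H5COOH) = 0.3301 x 0.03767 = 0.01243 mol; V(LiOH) at equivalence = 0.01243/0.2474 = 0.05026 L.
At equivalence all the acid is converted to C6H5COO-; total volume = 0.03767 + 0.05026 = 0.08793 L, so [C6H5COO-] = 0.01243/0.08793 = 0.1414 M.
Kb = Kw/Ka = 1.0e-14 / 6.3 x 10^-5 = 1.59e-10.
[OH^-] = sqrt(Kb x [C6H5COO-]) = sqrt(1.59e-10 x 0.1414) = 4.74e-6 M.
pOH = 5.32, so pH = 14.00 - 5.32 = 8.68.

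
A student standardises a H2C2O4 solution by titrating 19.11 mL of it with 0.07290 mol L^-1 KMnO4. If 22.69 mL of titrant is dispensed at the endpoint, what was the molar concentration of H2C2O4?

0.216 M

n(KMnO4) = 0.07290 x 0.02269 = 0.001654 mol.
From the balanced equation, 2 mol KMnO4 reacts with 5 mol H2C2O4, so n(H2C2O4) = 0.001654 x 5/2 = 0.004135 mol.
[H2C2O4] = 0.004135 / 0.01911 L = 0.216 M.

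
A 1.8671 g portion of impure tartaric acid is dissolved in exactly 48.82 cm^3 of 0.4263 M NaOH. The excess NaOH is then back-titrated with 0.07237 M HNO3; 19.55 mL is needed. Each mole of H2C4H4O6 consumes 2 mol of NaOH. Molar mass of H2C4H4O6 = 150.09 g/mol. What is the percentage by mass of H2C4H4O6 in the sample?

Total n(NaOH) added = 0.4263 x 0.04882 = 0.02081 mol.
n(HNO3) used = 0.07237 x 0.01955 = 0.001415 mol, which equals the excess n(NaOH).
So n(NaOH) consumed by the sample = 0.02081 - 0.001415 = 0.01940 mol.
n(H2C4H4O6) = 0.01940 / 2 = 0.009699 mol.
mass H2C4H4O6 = 0.009699 x 150.09 = 1.456 g, so %H2C4H4O6 = 1.456/1.8671 x 100 = 78.0%.

78.0%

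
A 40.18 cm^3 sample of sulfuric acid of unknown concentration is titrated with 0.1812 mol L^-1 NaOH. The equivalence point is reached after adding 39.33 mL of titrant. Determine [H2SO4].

n(NaOH) delivered = 0.1812 x 0.03933 = 0.007127 mol.
The reaction is 1 H2SO4 + 2 NaOH, so n(H2SO4) = 0.007127 x 1/2 = 0.003563 mol.
[H2SO4] = 0.003563 mol / 0.04018 L = 0.0887 M.

0.0887 M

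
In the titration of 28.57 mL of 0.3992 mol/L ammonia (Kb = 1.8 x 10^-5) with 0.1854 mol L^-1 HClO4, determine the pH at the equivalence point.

5.08

n(NH3) = 0.3992 x 0.02857 = 0.01141 mol; V(HClO4) at equivalence = 0.01141/0.1854 = 0.06152 L.
At equivalence the base is fully converted to NH4+; total volume = 0.09009 L, so [NH4+] = 0.01141/0.09009 = 0.1266 M.
Ka(NH4+) = Kw/Kb = 1.0e-14 / 1.8 x 10^-5 = 5.56e-10.
[H^+] = sqrt(Ka x [NH4+]) = sqrt(5.56e-10 x 0.1266) = 8.39e-6 M.
pH = -log(8.39e-6) = 5.08.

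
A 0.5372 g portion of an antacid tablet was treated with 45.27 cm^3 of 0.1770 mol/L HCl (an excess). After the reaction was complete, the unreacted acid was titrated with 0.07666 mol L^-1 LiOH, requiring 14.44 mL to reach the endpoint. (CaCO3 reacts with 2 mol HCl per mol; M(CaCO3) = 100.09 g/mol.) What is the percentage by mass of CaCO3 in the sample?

64.3%

Total n(HCl) added = 0.1770 x 0.04527 = 0.008013 mol.
n(LiOH) used = 0.07666 x 0.01444 = 0.001107 mol, which equals the excess n(HCl).
So n(HCl) consumed by the sample = 0.008013 - 0.001107 = 0.006906 mol.
n(CaCO3) = 0.006906 / 2 = 0.003453 mol.
mass CaCO3 = 0.003453 x 100.09 = 0.3456 g, so %CaCO3 = 0.3456/0.5372 x 100 = 64.3%.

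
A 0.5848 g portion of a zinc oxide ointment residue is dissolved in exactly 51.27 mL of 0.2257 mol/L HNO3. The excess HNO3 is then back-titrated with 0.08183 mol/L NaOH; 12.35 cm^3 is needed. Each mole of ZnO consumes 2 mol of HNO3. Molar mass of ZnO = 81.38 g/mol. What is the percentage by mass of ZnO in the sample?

73.5%

Total n(HNO3) added = 0.2257 x 0.05127 = 0.01157 mol.
n(NaOH) used = 0.08183 x 0.01235 = 0.001011 mol, which equals the excess n(HNO3).
So n(HNO3) consumed by the sample = 0.01157 - 0.001011 = 0.01056 mol.
n(ZnO) = 0.01056 / 2 = 0.005281 mol.
mass ZnO = 0.005281 x 81.38 = 0.4297 g, so %ZnO = 0.4297/0.5848 x 100 = 73.5%.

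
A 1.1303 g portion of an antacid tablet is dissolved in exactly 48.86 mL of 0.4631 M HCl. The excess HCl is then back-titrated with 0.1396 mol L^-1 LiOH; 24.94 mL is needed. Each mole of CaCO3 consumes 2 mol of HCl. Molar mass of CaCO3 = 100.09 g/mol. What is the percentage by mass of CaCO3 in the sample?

Total n(HCl) added = 0.4631 x 0.04886 = 0.02263 mol.
n(LiOH) used = 0.1396 x 0.02494 = 0.003482 mol, which equals the excess n(HCl).
So n(HCl) consumed by the sample = 0.02263 - 0.003482 = 0.01915 mol.
n(CaCO3) = 0.01915 / 2 = 0.009573 mol.
mass CaCO3 = 0.009573 x 100.09 = 0.9581 g, so %CaCO3 = 0.9581/1.1303 x 100 = 84.8%.

84.8%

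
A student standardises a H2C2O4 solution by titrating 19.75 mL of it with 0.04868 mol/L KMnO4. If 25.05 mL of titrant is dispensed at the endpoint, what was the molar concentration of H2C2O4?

0.154 M

n(KMnO4) = 0.04868 x 0.02505 = 0.001219 mol.
From the balanced equation, 2 mol KMnO4 reacts with 5 mol H2C2O4, so n(H2C2O4) = 0.001219 x 5/2 = 0.003049 mol.
[H2C2O4] = 0.003049 / 0.01975 L = 0.154 M.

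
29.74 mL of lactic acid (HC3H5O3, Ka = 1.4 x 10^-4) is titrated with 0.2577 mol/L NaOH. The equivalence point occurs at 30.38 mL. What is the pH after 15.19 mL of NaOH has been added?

3.85

15.19 mL is exactly half the equivalence volume (30.38/2), i.e. the half-equivalence point.
There, n(HA) = n(A^-), so pH = pKa = -log(1.4 x 10^-4) = 3.85.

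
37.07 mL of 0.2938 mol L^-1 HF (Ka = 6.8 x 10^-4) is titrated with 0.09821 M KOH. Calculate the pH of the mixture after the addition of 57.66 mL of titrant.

3.20

Initial n(HF) = 0.2938 x 0.03707 = 0.01089 mol.
n(KOH) added = 0.09821 x 0.05766 = 0.005663 mol, converting that many moles of HF to F-.
Remaining n(HF) = 0.005228 mol; n(F-) = 0.005663 mol.
By Henderson-Hasselbalch, pH = pKa + log([A^-]/[HA]) = 3.17 + log(0.005663/0.005228) = 3.17 + (+0.03) = 3.20.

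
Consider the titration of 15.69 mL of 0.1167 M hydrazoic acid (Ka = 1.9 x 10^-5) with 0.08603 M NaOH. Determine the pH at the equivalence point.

n(HN3) = 0.1167 x 0.01569 = 0.001831 mol; V(NaOH) at equivalence = 0.001831/0.08603 = 0.02128 L.
At equivalence all the acid is converted to N3-; total volume = 0.01569 + 0.02128 = 0.03697 L, so [N3-] = 0.001831/0.03697 = 0.04952 M.
Kb = Kw/Ka = 1.0e-14 / 1.9 x 10^-5 = 5.26e-10.
[OH^-] = sqrt(Kb x [N3-]) = sqrt(5.26e-10 x 0.04952) = 5.11e-6 M.
pOH = 5.29, so pH = 14.00 - 5.29 = 8.71.

8.71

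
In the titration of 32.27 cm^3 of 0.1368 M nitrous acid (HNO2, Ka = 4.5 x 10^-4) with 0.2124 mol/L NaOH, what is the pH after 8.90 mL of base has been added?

3.22

Initial n(HNO2) = 0.1368 x 0.03227 = 0.004415 mol.
n(NaOH) added = 0.2124 x 0.008900 = 0.001890 mol, converting that many moles of HNO2 to NO2-.
Remaining n(HNO2) = 0.002524 mol; n(NO2-) = 0.001890 mol.
By Henderson-Hasselbalch, pH = pKa + log([A^-]/[HA]) = 3.35 + log(0.001890/0.002524) = 3.35 + (-0.13) = 3.22.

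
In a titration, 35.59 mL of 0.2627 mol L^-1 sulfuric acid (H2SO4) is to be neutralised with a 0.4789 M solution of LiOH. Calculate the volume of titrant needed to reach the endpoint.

39.0 mL

n(H2SO4) = 0.2627 mol/L x 0.03559 L = 0.009349 mol.
The neutralisation is 1 H2SO4 : 2 LiOH, so n(LiOH) = 0.009349 x 2/1 = 0.01870 mol.
V(LiOH) = 0.01870 / 0.4789 = 0.03905 L = 39.0 mL.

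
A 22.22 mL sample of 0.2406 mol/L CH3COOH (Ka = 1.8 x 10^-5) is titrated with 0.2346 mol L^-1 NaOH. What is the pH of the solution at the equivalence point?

8.91

n(CH3COOH) = 0.2406 x 0.02222 = 0.005346 mol; V(NaOH) at equivalence = 0.005346/0.2346 = 0.02279 L.
At equivalence all the acid is converted to CH3COO-; total volume = 0.02222 + 0.02279 = 0.04501 L, so [CH3COO-] = 0.005346/0.04501 = 0.1188 M.
Kb = Kw/Ka = 1.0e-14 / 1.8 x 10^-5 = 5.56e-10.
[OH^-] = sqrt(Kb x [CH3COO-]) = sqrt(5.56e-10 x 0.1188) = 8.12e-6 M.
pOH = 5.09, so pH = 14.00 - 5.09 = 8.91.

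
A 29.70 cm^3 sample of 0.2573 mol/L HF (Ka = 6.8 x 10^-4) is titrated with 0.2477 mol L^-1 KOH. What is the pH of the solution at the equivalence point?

8.13

n(HF) = 0.2573 x 0.02970 = 0.007642 mol; V(KOH) at equivalence = 0.007642/0.2477 = 0.03085 L.
At equivalence all the acid is converted to F-; total volume = 0.02970 + 0.03085 = 0.06055 L, so [F-] = 0.007642/0.06055 = 0.1262 M.
Kb = Kw/Ka = 1.0e-14 / 6.8 x 10^-4 = 1.47e-11.
[OH^-] = sqrt(Kb x [F-]) = sqrt(1.47e-11 x 0.1262) = 1.36e-6 M.
pOH = 5.87, so pH = 14.00 - 5.87 = 8.13.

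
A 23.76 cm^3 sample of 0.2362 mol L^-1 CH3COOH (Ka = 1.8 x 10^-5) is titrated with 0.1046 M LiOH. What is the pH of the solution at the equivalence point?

n(CH3COOH) = 0.2362 x 0.02376 = 0.005612 mol; V(LiOH) at equivalence = 0.005612/0.1046 = 0.05365 L.
At equivalence all the acid is converted to CH3COO-; total volume = 0.02376 + 0.05365 = 0.07741 L, so [CH3COO-] = 0.005612/0.07741 = 0.07250 M.
Kb = Kw/Ka = 1.0e-14 / 1.8 x 10^-5 = 5.56e-10.
[OH^-] = sqrt(Kb x [CH3COO-]) = sqrt(5.56e-10 x 0.07250) = 6.35e-6 M.
pOH = 5.20, so pH = 14.00 - 5.20 = 8.80.

8.80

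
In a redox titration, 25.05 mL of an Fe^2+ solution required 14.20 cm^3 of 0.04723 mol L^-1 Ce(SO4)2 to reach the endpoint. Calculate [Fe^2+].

n(Ce(SO4)2) = 0.04723 x 0.01420 = 0.0006707 mol.
From the balanced equation, 1 mol Ce(SO4)2 reacts with 1 mol Fe^2+, so n(Fe^2+) = 0.0006707 x 1/1 = 0.0006707 mol.
[Fe^2+] = 0.0006707 / 0.02505 L = 0.0268 M.

0.0268 M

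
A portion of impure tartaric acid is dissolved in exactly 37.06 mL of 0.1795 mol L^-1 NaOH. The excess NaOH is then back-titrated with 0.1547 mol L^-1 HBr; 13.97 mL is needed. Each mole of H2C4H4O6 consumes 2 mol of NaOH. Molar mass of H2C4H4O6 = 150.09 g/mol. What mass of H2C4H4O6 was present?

Total n(NaOH) added = 0.1795 x 0.03706 = 0.006652 mol.
n(HBr) used = 0.1547 x 0.01397 = 0.002161 mol, which equals the excess n(NaOH).
So n(NaOH) consumed by the sample = 0.006652 - 0.002161 = 0.004491 mol.
n(H2C4H4O6) = 0.004491 / 2 = 0.002246 mol.
mass = 0.002246 mol x 150.09 g/mol = 0.337 g.

0.337 g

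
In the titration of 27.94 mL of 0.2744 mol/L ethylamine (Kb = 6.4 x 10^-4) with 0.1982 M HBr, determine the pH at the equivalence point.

5.87

n(C2H5NH2) = 0.2744 x 0.02794 = 0.007667 mol; V(HBr) at equivalence = 0.007667/0.1982 = 0.03868 L.
At equivalence the base is fully converted to C2H5NH3+; total volume = 0.06662 L, so [C2H5NH3+] = 0.007667/0.06662 = 0.1151 M.
Ka(C2H5NH3+) = Kw/Kb = 1.0e-14 / 6.4 x 10^-4 = 1.56e-11.
[H^+] = sqrt(Ka x [C2H5NH3+]) = sqrt(1.56e-11 x 0.1151) = 1.34e-6 M.
pH = -log(1.34e-6) = 5.87.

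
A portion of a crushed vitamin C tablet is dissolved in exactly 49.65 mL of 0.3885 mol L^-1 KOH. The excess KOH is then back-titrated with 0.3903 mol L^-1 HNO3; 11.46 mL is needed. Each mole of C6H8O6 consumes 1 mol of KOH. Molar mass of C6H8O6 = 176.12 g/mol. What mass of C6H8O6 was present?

Total n(KOH) added = 0.3885 x 0.04965 = 0.01929 mol.
n(HNO3) used = 0.3903 x 0.01146 = 0.004473 mol, which equals the excess n(KOH).
So n(KOH) consumed by the sample = 0.01929 - 0.004473 = 0.01482 mol.
n(C6H8O6) = 0.01482 / 1 = 0.01482 mol.
mass = 0.01482 mol x 176.12 g/mol = 2.61 g.

2.61 g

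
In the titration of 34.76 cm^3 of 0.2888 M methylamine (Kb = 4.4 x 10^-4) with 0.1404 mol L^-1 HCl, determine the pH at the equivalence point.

5.83

n(CH3NH2) = 0.2888 x 0.03476 = 0.01004 mol; V(HCl) at equivalence = 0.01004/0.1404 = 0.07150 L.
At equivalence the base is fully converted to CH3NH3+; total volume = 0.1063 L, so [CH3NH3+] = 0.01004/0.1063 = 0.09447 M.
Ka(CH3NH3+) = Kw/Kb = 1.0e-14 / 4.4 x 10^-4 = 2.27e-11.
[H^+] = sqrt(Ka x [CH3NH3+]) = sqrt(2.27e-11 x 0.09447) = 1.47e-6 M.
pH = -log(1.47e-6) = 5.83.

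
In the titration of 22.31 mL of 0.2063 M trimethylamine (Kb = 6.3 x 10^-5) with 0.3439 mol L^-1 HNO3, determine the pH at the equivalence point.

n((CH3)3N) = 0.2063 x 0.02231 = 0.004603 mol; V(HNO3) at equivalence = 0.004603/0.3439 = 0.01338 L.
At equivalence the base is fully converted to (CH3)3NH+; total volume = 0.03569 L, so [(CH3)3NH+] = 0.004603/0.03569 = 0.1289 M.
Ka((CH3)3NH+) = Kw/Kb = 1.0e-14 / 6.3 x 10^-5 = 1.59e-10.
[H^+] = sqrt(Ka x [(CH3)3NH+]) = sqrt(1.59e-10 x 0.1289) = 4.52e-6 M.
pH = -log(4.52e-6) = 5.34.

5.34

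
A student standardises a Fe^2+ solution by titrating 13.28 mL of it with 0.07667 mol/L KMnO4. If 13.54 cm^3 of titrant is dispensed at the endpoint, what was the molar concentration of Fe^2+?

n(KMnO4) = 0.07667 x 0.01354 = 0.001038 mol.
From the balanced equation, 1 mol KMnO4 reacts with 5 mol Fe^2+, so n(Fe^2+) = 0.001038 x 5/1 = 0.005191 mol.
[Fe^2+] = 0.005191 / 0.01328 L = 0.391 M.

0.391 M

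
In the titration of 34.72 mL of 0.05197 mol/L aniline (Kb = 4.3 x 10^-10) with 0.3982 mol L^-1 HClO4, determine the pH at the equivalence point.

2.99

n(C6H5NH2) = 0.05197 x 0.03472 = 0.001804 mol; V(HClO4) at equivalence = 0.001804/0.3982 = 0.004531 L.
At equivalence the base is fully converted to C6H5NH3+; total volume = 0.03925 L, so [C6H5NH3+] = 0.001804/0.03925 = 0.04597 M.
Ka(C6H5NH3+) = Kw/Kb = 1.0e-14 / 4.3 x 10^-10 = 2.33e-5.
[H^+] = sqrt(Ka x [C6H5NH3+]) = sqrt(2.33e-5 x 0.04597) = 0.00103 M.
pH = -log(0.00103) = 2.99.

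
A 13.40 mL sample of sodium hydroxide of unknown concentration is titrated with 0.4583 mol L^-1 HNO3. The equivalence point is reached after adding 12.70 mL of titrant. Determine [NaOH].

0.434 M

n(HNO3) delivered = 0.4583 x 0.01270 = 0.005820 mol.
For a 1:1 reaction, n(NaOH) = 0.005820 mol.
[NaOH] = 0.005820 mol / 0.01340 L = 0.434 M.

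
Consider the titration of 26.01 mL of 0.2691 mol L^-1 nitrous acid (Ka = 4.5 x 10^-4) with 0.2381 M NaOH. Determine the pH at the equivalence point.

n(HNO2) = 0.2691 x 0.02601 = 0.006999 mol; V(NaOH) at equivalence = 0.006999/0.2381 = 0.02940 L.
At equivalence all the acid is converted to NO2-; total volume = 0.02601 + 0.02940 = 0.05541 L, so [NO2-] = 0.006999/0.05541 = 0.1263 M.
Kb = Kw/Ka = 1.0e-14 / 4.5 x 10^-4 = 2.22e-11.
[OH^-] = sqrt(Kb x [NO2-]) = sqrt(2.22e-11 x 0.1263) = 1.68e-6 M.
pOH = 5.78, so pH = 14.00 - 5.78 = 8.22.

8.22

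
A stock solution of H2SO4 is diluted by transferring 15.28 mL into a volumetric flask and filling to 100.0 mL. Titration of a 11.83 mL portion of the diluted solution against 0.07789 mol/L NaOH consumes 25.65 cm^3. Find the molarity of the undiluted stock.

0.553 M

n(NaOH) = 0.07789 x 0.02565 = 0.001998 mol.
n(H2SO4) in the aliquot = 0.001998 x 1/2 = 0.0009989 mol.
[diluted H2SO4] = 0.0009989 / 0.01183 = 0.08444 M.
Dilution factor = 100.0/15.28 = 6.545, so [stock] = 0.08444 x 6.545 = 0.553 M.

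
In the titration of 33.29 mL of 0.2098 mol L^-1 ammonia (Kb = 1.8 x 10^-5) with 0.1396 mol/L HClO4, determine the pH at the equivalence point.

n(NH3) = 0.2098 x 0.03329 = 0.006984 mol; V(HClO4) at equivalence = 0.006984/0.1396 = 0.05003 L.
At equivalence the base is fully converted to NH4+; total volume = 0.08332 L, so [NH4+] = 0.006984/0.08332 = 0.08382 M.
Ka(NH4+) = Kw/Kb = 1.0e-14 / 1.8 x 10^-5 = 5.56e-10.
[H^+] = sqrt(Ka x [NH4+]) = sqrt(5.56e-10 x 0.08382) = 6.82e-6 M.
pH = -log(6.82e-6) = 5.17.

5.17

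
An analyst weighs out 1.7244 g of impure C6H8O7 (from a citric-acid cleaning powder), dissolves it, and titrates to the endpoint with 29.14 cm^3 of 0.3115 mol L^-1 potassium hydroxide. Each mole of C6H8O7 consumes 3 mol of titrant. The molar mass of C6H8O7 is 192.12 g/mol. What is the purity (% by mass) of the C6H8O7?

n(KOH) = 0.3115 x 0.02914 = 0.009077 mol.
n(C6H8O7) = 0.009077 / 3 = 0.003026 mol.
mass of C6H8O7 = 0.003026 x 192.12 = 0.5813 g.
% purity = 0.5813 / 1.7244 x 100 = 33.7%.

33.7%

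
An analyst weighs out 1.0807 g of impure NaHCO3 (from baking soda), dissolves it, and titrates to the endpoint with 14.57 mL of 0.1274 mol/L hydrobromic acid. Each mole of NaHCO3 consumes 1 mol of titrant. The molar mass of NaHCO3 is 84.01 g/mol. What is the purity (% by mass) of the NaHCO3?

14.4%

n(HBr) = 0.1274 x 0.01457 = 0.001856 mol.
n(NaHCO3) = 0.001856 / 1 = 0.001856 mol.
mass of NaHCO3 = 0.001856 x 84.01 = 0.1559 g.
% purity = 0.1559 / 1.0807 x 100 = 14.4%.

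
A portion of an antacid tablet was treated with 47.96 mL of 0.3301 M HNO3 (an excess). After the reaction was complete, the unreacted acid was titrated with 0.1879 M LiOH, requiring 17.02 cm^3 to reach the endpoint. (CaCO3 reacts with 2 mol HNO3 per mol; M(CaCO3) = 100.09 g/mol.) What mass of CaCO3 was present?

0.632 g

Total n(HNO3) added = 0.3301 x 0.04796 = 0.01583 mol.
n(LiOH) used = 0.1879 x 0.01702 = 0.003198 mol, which equals the excess n(HNO3).
So n(HNO3) consumed by the sample = 0.01583 - 0.003198 = 0.01263 mol.
n(CaCO3) = 0.01263 / 2 = 0.006317 mol.
mass = 0.006317 mol x 100.09 g/mol = 0.632 g.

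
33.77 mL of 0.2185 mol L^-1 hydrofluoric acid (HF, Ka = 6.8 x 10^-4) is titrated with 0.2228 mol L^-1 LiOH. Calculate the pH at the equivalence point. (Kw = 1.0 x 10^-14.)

8.11

n(HF) = 0.2185 x 0.03377 = 0.007379 mol; V(LiOH) at equivalence = 0.007379/0.2228 = 0.03312 L.
At equivalence all the acid is converted to F-; total volume = 0.03377 + 0.03312 = 0.06689 L, so [F-] = 0.007379/0.06689 = 0.1103 M.
Kb = Kw/Ka = 1.0e-14 / 6.8 x 10^-4 = 1.47e-11.
[OH^-] = sqrt(Kb x [F-]) = sqrt(1.47e-11 x 0.1103) = 1.27e-6 M.
pOH = 5.89, so pH = 14.00 - 5.89 = 8.11.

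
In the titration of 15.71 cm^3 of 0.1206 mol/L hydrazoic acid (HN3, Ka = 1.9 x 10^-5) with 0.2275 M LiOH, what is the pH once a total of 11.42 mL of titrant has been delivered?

12.41

n(acid) = 0.1206 x 0.01571 = 0.001895 mol; n(LiOH) added = 0.2275 x 0.01142 = 0.002598 mol.
Base is in excess by 0.002598 - 0.001895 = 0.0007034 mol in a total volume of 0.02713 L.
[OH^-] = 0.0007034/0.02713 = 0.02593 M, so pOH = 1.59 and pH = 14.00 - 1.59 = 12.41.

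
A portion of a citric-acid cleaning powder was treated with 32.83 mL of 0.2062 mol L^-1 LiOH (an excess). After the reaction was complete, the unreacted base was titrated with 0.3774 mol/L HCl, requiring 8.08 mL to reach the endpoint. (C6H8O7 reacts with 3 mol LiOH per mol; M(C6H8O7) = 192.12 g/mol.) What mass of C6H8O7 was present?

Total n(LiOH) added = 0.2062 x 0.03283 = 0.006770 mol.
n(HCl) used = 0.3774 x 0.008080 = 0.003049 mol, which equals the excess n(LiOH).
So n(LiOH) consumed by the sample = 0.006770 - 0.003049 = 0.003720 mol.
n(C6H8O7) = 0.003720 / 3 = 0.001240 mol.
mass = 0.001240 mol x 192.12 g/mol = 0.238 g.

0.238 g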